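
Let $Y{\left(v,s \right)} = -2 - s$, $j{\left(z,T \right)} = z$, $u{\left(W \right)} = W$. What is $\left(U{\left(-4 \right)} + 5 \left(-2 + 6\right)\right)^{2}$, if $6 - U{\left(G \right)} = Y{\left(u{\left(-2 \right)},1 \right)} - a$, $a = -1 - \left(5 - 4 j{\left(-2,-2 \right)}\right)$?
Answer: $225$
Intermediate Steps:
$a = -14$ ($a = -1 - \left(5 - -8\right) = -1 - \left(5 + 8\right) = -1 - 13 = -14$)
$U{\left(G \right)} = -5$ ($U{\left(G \right)} = 6 - \left(\left(-2 - 1\right) - -14\right) = 6 - \left(\left(-2 - 1\right) + 14\right) = 6 - \left(-3 + 14\right) = 6 - 11 = -5$)
$\left(U{\left(-4 \right)} + 5 \left(-2 + 6\right)\right)^{2} = \left(-5 + 5 \left(-2 + 6\right)\right)^{2} = \left(-5 + 5 \cdot 4\right)^{2} = \left(-5 + 20\right)^{2} = 15^{2} = 225$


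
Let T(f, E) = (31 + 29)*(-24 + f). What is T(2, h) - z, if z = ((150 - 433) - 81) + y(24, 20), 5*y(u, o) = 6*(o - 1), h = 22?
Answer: -4894/5 ≈ -978.80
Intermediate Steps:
y(u, o) = -6/5 + 6*o/5 (y(u, o) = (6*(o - 1))/5 = (6*(-1 + o))/5 = (-6 + 6*o)/5 = -6/5 + 6*o/5)
T(f, E) = -1440 + 60*f (T(f, E) = 60*(-24 + f) = -1440 + 60*f)
z = -1706/5 (z = ((150 - 433) - 81) + (-6/5 + (6/5)*20) = (-283 - 81) + (-6/5 + 24) = -364 + 114/5 = -1706/5 ≈ -341.20)
T(2, h) - z = (-1440 + 60*2) - 1*(-1706/5) = (-1440 + 120) + 1706/5 = -1320 + 1706/5 = -4894/5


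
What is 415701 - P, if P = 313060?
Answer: 102641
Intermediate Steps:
415701 - P = 415701 - 1*313060 = 415701 - 313060 = 102641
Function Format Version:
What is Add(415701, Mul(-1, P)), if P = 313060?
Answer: 102641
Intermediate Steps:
Add(415701, Mul(-1, P)) = Add(415701, Mul(-1, 313060)) = Add(415701, -313060) = 102641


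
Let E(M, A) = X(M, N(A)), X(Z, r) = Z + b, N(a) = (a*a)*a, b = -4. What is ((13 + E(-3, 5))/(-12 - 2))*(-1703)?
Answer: 5109/7 ≈ 729.86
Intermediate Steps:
N(a) = a**3 (N(a) = a**2*a = a**3)
X(Z, r) = -4 + Z (X(Z, r) = Z - 4 = -4 + Z)
E(M, A) = -4 + M
((13 + E(-3, 5))/(-12 - 2))*(-1703) = ((13 + (-4 - 3))/(-12 - 2))*(-1703) = ((13 - 7)/(-14))*(-1703) = (6*(-1/14))*(-1703) = -3/7*(-1703) = 5109/7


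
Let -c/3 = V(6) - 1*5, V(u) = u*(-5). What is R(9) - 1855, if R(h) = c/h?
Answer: -5530/3 ≈ -1843.3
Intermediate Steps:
V(u) = -5*u
c = 105 (c = -3*(-5*6 - 1*5) = -3*(-30 - 5) = -3*(-35) = 105)
R(h) = 105/h
R(9) - 1855 = 105/9 - 1855 = 105*(⅑) - 1855 = 35/3 - 1855 = -5530/3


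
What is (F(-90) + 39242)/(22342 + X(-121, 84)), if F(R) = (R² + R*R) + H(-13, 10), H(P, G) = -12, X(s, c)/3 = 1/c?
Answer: 67480/27199 ≈ 2.4810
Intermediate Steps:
X(s, c) = 3/c
F(R) = -12 + 2*R² (F(R) = (R² + R*R) - 12 = (R² + R²) - 12 = 2*R² - 12 = -12 + 2*R²)
(F(-90) + 39242)/(22342 + X(-121, 84)) = ((-12 + 2*(-90)²) + 39242)/(22342 + 3/84) = ((-12 + 2*8100) + 39242)/(22342 + 3*(1/84)) = ((-12 + 16200) + 39242)/(22342 + 1/28) = (16188 + 39242)/(625577/28) = 55430*(28/625577) = 67480/27199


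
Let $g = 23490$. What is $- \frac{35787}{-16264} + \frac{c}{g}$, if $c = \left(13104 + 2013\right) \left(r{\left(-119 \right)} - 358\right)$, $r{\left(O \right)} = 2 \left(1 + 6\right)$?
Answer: $- \frac{13956032807}{63673560} \approx -219.18$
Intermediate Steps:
$r{\left(O \right)} = 14$ ($r{\left(O \right)} = 2 \cdot 7 = 14$)
$c = -5200248$ ($c = \left(13104 + 2013\right) \left(14 - 358\right) = 15117 \left(-344\right) = -5200248$)
$- \frac{35787}{-16264} + \frac{c}{g} = - \frac{35787}{-16264} - \frac{5200248}{23490} = \left(-35787\right) \left(- \frac{1}{16264}\right) - \frac{866708}{3915} = \frac{35787}{16264} - \frac{866708}{3915} = - \frac{13956032807}{63673560}$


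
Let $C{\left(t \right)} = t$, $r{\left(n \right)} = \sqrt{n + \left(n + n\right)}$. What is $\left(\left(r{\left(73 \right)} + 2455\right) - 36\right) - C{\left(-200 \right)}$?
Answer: $2619 + \sqrt{219} \approx 2633.8$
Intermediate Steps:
$r{\left(n \right)} = \sqrt{3} \sqrt{n}$ ($r{\left(n \right)} = \sqrt{n + 2 n} = \sqrt{3 n} = \sqrt{3} \sqrt{n}$)
$\left(\left(r{\left(73 \right)} + 2455\right) - 36\right) - C{\left(-200 \right)} = \left(\left(\sqrt{3} \sqrt{73} + 2455\right) - 36\right) - -200 = \left(\left(\sqrt{219} + 2455\right) - 36\right) + 200 = \left(\left(2455 + \sqrt{219}\right) - 36\right) + 200 = \left(2419 + \sqrt{219}\right) + 200 = 2619 + \sqrt{219}$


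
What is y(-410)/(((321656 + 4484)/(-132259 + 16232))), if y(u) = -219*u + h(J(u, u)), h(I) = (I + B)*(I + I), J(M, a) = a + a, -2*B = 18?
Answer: -16816373245/32614 ≈ -5.1562e+5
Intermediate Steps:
B = -9 (B = -1/2*18 = -9)
J(M, a) = 2*a
h(I) = 2*I*(-9 + I) (h(I) = (I - 9)*(I + I) = (-9 + I)*(2*I) = 2*I*(-9 + I))
y(u) = -219*u + 4*u*(-9 + 2*u) (y(u) = -219*u + 2*(2*u)*(-9 + 2*u) = -219*u + 4*u*(-9 + 2*u))
y(-410)/(((321656 + 4484)/(-132259 + 16232))) = (-410*(-255 + 8*(-410)))/(((321656 + 4484)/(-132259 + 16232))) = (-410*(-255 - 3280))/((326140/(-116027))) = (-410*(-3535))/((326140*(-1/116027))) = 1449350/(-326140/116027) = 1449350*(-116027/326140) = -16816373245/32614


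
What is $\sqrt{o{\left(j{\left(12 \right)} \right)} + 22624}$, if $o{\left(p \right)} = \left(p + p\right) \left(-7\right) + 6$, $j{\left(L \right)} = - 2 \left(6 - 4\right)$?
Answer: $\sqrt{22686} \approx 150.62$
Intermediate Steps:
$j{\left(L \right)} = -4$ ($j{\left(L \right)} = \left(-2\right) 2 = -4$)
$o{\left(p \right)} = 6 - 14 p$ ($o{\left(p \right)} = 2 p \left(-7\right) + 6 = - 14 p + 6 = 6 - 14 p$)
$\sqrt{o{\left(j{\left(12 \right)} \right)} + 22624} = \sqrt{\left(6 - -56\right) + 22624} = \sqrt{\left(6 + 56\right) + 22624} = \sqrt{62 + 22624} = \sqrt{22686}$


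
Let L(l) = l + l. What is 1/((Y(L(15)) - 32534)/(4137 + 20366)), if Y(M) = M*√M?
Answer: -3725143/4945954 - 3435*√30/4945954 ≈ -0.75697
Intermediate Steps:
L(l) = 2*l
Y(M) = M^(3/2)
1/((Y(L(15)) - 32534)/(4137 + 20366)) = 1/(((2*15)^(3/2) - 32534)/(4137 + 20366)) = 1/((30^(3/2) - 32534)/24503) = 1/((30*√30 - 32534)*(1/24503)) = 1/((-32534 + 30*√30)*(1/24503)) = 1/(-32534/24503 + 30*√30/24503)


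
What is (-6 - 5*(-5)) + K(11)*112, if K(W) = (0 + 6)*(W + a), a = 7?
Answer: 12115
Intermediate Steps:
K(W) = 42 + 6*W (K(W) = (0 + 6)*(W + 7) = 6*(7 + W) = 42 + 6*W)
(-6 - 5*(-5)) + K(11)*112 = (-6 - 5*(-5)) + (42 + 6*11)*112 = (-6 + 25) + (42 + 66)*112 = 19 + 108*112 = 19 + 12096 = 12115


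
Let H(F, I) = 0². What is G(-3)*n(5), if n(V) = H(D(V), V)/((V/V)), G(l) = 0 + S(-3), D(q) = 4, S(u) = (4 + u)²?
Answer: 0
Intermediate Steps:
H(F, I) = 0
G(l) = 1 (G(l) = 0 + (4 - 3)² = 0 + 1² = 0 + 1 = 1)
n(V) = 0 (n(V) = 0/((V/V)) = 0/1 = 0*1 = 0)
G(-3)*n(5) = 1*0 = 0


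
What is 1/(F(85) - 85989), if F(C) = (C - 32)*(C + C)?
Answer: -1/76979 ≈ -1.2991e-5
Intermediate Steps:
F(C) = 2*C*(-32 + C) (F(C) = (-32 + C)*(2*C) = 2*C*(-32 + C))
1/(F(85) - 85989) = 1/(2*85*(-32 + 85) - 85989) = 1/(2*85*53 - 85989) = 1/(9010 - 85989) = 1/(-76979) = -1/76979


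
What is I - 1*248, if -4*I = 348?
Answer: -335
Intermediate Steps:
I = -87 (I = -1/4*348 = -87)
I - 1*248 = -87 - 1*248 = -87 - 248 = -335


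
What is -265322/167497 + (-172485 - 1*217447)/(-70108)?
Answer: 11677811357/2935719919 ≈ 3.9778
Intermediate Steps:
-265322/167497 + (-172485 - 1*217447)/(-70108) = -265322*1/167497 + (-172485 - 217447)*(-1/70108) = -265322/167497 - 389932*(-1/70108) = -265322/167497 + 97483/17527 = 11677811357/2935719919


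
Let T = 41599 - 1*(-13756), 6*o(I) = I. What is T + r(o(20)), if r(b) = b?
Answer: 166075/3 ≈ 55358.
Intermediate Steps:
o(I) = I/6
T = 55355 (T = 41599 + 13756 = 55355)
T + r(o(20)) = 55355 + (⅙)*20 = 55355 + 10/3 = 166075/3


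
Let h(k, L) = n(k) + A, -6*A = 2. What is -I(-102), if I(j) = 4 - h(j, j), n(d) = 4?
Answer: -⅓ ≈ -0.33333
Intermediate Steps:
A = -⅓ (A = -⅙*2 = -⅓ ≈ -0.33333)
h(k, L) = 11/3 (h(k, L) = 4 - ⅓ = 11/3)
I(j) = ⅓ (I(j) = 4 - 1*11/3 = 4 - 11/3 = ⅓)
-I(-102) = -1*⅓ = -⅓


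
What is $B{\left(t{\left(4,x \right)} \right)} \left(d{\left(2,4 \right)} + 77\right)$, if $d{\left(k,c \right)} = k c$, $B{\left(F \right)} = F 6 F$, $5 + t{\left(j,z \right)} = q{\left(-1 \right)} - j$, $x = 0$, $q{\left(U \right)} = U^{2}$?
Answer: $32640$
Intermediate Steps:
$t{\left(j,z \right)} = -4 - j$ ($t{\left(j,z \right)} = -5 - \left(-1 + j\right) = -4 - j$)
$B{\left(F \right)} = 6 F^{2}$ ($B{\left(F \right)} = 6 F F = 6 F^{2}$)
$d{\left(k,c \right)} = c k$
$B{\left(t{\left(4,x \right)} \right)} \left(d{\left(2,4 \right)} + 77\right) = 6 \left(-4 - 4\right)^{2} \left(4 \cdot 2 + 77\right) = 6 \left(-4 - 4\right)^{2} \left(8 + 77\right) = 6 \left(-8\right)^{2} \cdot 85 = 6 \cdot 64 \cdot 85 = 384 \cdot 85 = 32640$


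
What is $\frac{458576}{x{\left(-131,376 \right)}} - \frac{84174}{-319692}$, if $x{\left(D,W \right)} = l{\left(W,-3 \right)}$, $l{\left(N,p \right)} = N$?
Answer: $\frac{3054890167}{2504254} \approx 1219.9$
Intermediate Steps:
$x{\left(D,W \right)} = W$
$\frac{458576}{x{\left(-131,376 \right)}} - \frac{84174}{-319692} = \frac{458576}{376} - \frac{84174}{-319692} = 458576 \cdot \frac{1}{376} - - \frac{14029}{53282} = \frac{57322}{47} + \frac{14029}{53282} = \frac{3054890167}{2504254}$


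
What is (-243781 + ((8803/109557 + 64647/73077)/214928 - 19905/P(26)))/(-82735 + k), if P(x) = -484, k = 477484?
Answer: -8458133607998408713607/13698373308169126982328 ≈ -0.61746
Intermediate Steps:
(-243781 + ((8803/109557 + 64647/73077)/214928 - 19905/P(26)))/(-82735 + k) = (-243781 + ((8803/109557 + 64647/73077)/214928 - 19905/(-484)))/(-82735 + 477484) = (-243781 + ((8803*(1/109557) + 64647*(1/73077))*(1/214928) - 19905*(-1/484)))/394749 = (-243781 + ((8803/109557 + 21549/24359)*(1/214928) + 19905/484))*(1/394749) = (-243781 + ((2575276070/2668698963)*(1/214928) + 19905/484))*(1/394749) = (-243781 + (1287638035/286789065359832 + 19905/484))*(1/394749) = (-243781 + 1427134242301066225/34701476908539672)*(1/394749) = -8458133607998408713607/34701476908539672*1/394749 = -8458133607998408713607/13698373308169126982328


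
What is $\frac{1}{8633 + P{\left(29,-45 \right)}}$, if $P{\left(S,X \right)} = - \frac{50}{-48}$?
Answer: $\frac{24}{207217} \approx 0.00011582$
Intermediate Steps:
$P{\left(S,X \right)} = \frac{25}{24}$ ($P{\left(S,X \right)} = \left(-50\right) \left(- \frac{1}{48}\right) = \frac{25}{24}$)
$\frac{1}{8633 + P{\left(29,-45 \right)}} = \frac{1}{8633 + \frac{25}{24}} = \frac{1}{\frac{207217}{24}} = \frac{24}{207217}$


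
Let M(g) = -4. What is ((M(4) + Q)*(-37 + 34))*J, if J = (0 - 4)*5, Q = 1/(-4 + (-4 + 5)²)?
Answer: -260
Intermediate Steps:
Q = -⅓ (Q = 1/(-4 + 1²) = 1/(-4 + 1) = 1/(-3) = -⅓ ≈ -0.33333)
J = -20 (J = -4*5 = -20)
((M(4) + Q)*(-37 + 34))*J = ((-4 - ⅓)*(-37 + 34))*(-20) = -13/3*(-3)*(-20) = 13*(-20) = -260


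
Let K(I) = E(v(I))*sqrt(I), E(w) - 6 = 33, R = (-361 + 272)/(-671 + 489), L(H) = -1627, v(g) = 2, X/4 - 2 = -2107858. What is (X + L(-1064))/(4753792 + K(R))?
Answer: -561245585311488/316379537299283 + 25299153*sqrt(16198)/316379537299283 ≈ -1.7740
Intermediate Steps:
X = -8431424 (X = 8 + 4*(-2107858) = 8 - 8431432 = -8431424)
R = 89/182 (R = -89/(-182) = -89*(-1/182) = 89/182 ≈ 0.48901)
E(w) = 39 (E(w) = 6 + 33 = 39)
K(I) = 39*sqrt(I)
(X + L(-1064))/(4753792 + K(R)) = (-8431424 - 1627)/(4753792 + 39*sqrt(89/182)) = -8433051/(4753792 + 39*(sqrt(16198)/182)) = -8433051/(4753792 + 3*sqrt(16198)/14)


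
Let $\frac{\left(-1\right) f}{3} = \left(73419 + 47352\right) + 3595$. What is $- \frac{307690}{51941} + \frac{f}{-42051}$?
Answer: $\frac{2146803676}{728056997} \approx 2.9487$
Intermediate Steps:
$f = -373098$ ($f = - 3 \left(\left(73419 + 47352\right) + 3595\right) = - 3 \left(120771 + 3595\right) = \left(-3\right) 124366 = -373098$)
$- \frac{307690}{51941} + \frac{f}{-42051} = - \frac{307690}{51941} - \frac{373098}{-42051} = \left(-307690\right) \frac{1}{51941} - - \frac{124366}{14017} = - \frac{307690}{51941} + \frac{124366}{14017} = \frac{2146803676}{728056997}$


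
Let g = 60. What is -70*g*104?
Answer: -436800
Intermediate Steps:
-70*g*104 = -70*60*104 = -4200*104 = -436800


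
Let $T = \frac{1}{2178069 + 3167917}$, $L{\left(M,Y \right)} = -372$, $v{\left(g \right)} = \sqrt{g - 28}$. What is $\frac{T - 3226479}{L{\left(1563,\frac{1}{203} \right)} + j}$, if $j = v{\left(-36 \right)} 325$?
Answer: $\frac{1604130175386249}{9219666071656} + \frac{5605831258070225 i}{4609833035828} \approx 173.99 + 1216.1 i$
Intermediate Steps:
$v{\left(g \right)} = \sqrt{-28 + g}$
$T = \frac{1}{5345986} \approx 1.8706 \cdot 10^{-7}$
$j = 2600 i$ ($j = \sqrt{-28 - 36} \cdot 325 = \sqrt{-64} \cdot 325 = 8 i 325 = 2600 i \approx 2600.0 i$)
$\frac{T - 3226479}{L{\left(1563,\frac{1}{203} \right)} + j} = \frac{\frac{1}{5345986} - 3226479}{-372 + 2600 i} = - \frac{17248711563293 \frac{-372 - 2600 i}{6898384}}{5345986} = - \frac{17248711563293 \left(-372 - 2600 i\right)}{36878664286624}$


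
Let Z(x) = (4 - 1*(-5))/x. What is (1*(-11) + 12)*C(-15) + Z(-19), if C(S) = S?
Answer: -294/19 ≈ -15.474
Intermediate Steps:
Z(x) = 9/x (Z(x) = (4 + 5)/x = 9/x)
(1*(-11) + 12)*C(-15) + Z(-19) = (1*(-11) + 12)*(-15) + 9/(-19) = (-11 + 12)*(-15) + 9*(-1/19) = 1*(-15) - 9/19 = -15 - 9/19 = -294/19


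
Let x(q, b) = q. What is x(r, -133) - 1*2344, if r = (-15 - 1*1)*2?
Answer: -2376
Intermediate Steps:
r = -32 (r = (-15 - 1)*2 = -16*2 = -32)
x(r, -133) - 1*2344 = -32 - 1*2344 = -32 - 2344 = -2376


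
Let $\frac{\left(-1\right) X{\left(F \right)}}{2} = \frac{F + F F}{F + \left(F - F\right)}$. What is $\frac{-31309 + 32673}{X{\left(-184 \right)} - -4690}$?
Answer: $\frac{341}{1264} \approx 0.26978$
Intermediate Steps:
$X{\left(F \right)} = - \frac{2 \left(F + F^{2}\right)}{F}$ ($X{\left(F \right)} = - 2 \frac{F + F F}{F + \left(F - F\right)} = - 2 \frac{F + F^{2}}{F + 0} = - 2 \frac{F + F^{2}}{F} = - \frac{2 \left(F + F^{2}\right)}{F}$)
$\frac{-31309 + 32673}{X{\left(-184 \right)} - -4690} = \frac{-31309 + 32673}{\left(-2 - -368\right) - -4690} = \frac{1364}{\left(-2 + 368\right) + \left(4708 - 18\right)} = \frac{1364}{366 + 4690} = \frac{1364}{5056} = 1364 \cdot \frac{1}{5056} = \frac{341}{1264}$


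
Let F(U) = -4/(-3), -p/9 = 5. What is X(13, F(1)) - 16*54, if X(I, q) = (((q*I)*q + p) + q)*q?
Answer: -24068/27 ≈ -891.41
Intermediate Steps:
p = -45 (p = -9*5 = -45)
F(U) = 4/3 (F(U) = -4*(-1/3) = 4/3)
X(I, q) = q*(-45 + q + I*q**2) (X(I, q) = (((q*I)*q - 45) + q)*q = (((I*q)*q - 45) + q)*q = ((I*q**2 - 45) + q)*q = ((-45 + I*q**2) + q)*q = (-45 + q + I*q**2)*q = q*(-45 + q + I*q**2))
X(13, F(1)) - 16*54 = 4*(-45 + 4/3 + 13*(4/3)**2)/3 - 16*54 = 4*(-45 + 4/3 + 13*(16/9))/3 - 864 = 4*(-45 + 4/3 + 208/9)/3 - 864 = (4/3)*(-185/9) - 864 = -740/27 - 864 = -24068/27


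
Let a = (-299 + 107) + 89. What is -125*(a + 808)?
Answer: -88125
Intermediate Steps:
a = -103 (a = -192 + 89 = -103)
-125*(a + 808) = -125*(-103 + 808) = -125*705 = -88125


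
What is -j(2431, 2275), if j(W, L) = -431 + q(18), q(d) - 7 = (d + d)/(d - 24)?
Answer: 430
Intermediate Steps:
q(d) = 7 + 2*d/(-24 + d) (q(d) = 7 + (d + d)/(d - 24) = 7 + (2*d)/(-24 + d) = 7 + 2*d/(-24 + d))
j(W, L) = -430 (j(W, L) = -431 + 3*(-56 + 3*18)/(-24 + 18) = -431 + 3*(-56 + 54)/(-6) = -431 + 3*(-⅙)*(-2) = -431 + 1 = -430)
-j(2431, 2275) = -1*(-430) = 430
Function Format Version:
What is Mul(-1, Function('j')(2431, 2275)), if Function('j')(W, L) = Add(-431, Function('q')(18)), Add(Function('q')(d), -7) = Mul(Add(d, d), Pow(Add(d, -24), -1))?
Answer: 430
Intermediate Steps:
Function('q')(d) = Add(7, Mul(2, d, Pow(Add(-24, d), -1))) (Function('q')(d) = Add(7, Mul(Add(d, d), Pow(Add(d, -24), -1))) = Add(7, Mul(Mul(2, d), Pow(Add(-24, d), -1))) = Add(7, Mul(2, d, Pow(Add(-24, d), -1))))
Function('j')(W, L) = -430 (Function('j')(W, L) = Add(-431, Mul(3, Pow(Add(-24, 18), -1), Add(-56, Mul(3, 18)))) = Add(-431, Mul(3, Pow(-6, -1), Add(-56, 54))) = Add(-431, Mul(3, Rational(-1, 6), -2)) = Add(-431, 1) = -430)
Mul(-1, Function('j')(2431, 2275)) = Mul(-1, -430) = 430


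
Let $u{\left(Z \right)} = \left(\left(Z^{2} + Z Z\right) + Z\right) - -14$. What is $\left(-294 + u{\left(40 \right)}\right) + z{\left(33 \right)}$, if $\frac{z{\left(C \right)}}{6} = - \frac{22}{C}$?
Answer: $2956$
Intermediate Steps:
$z{\left(C \right)} = - \frac{132}{C}$ ($z{\left(C \right)} = 6 \left(- \frac{22}{C}\right) = - \frac{132}{C}$)
$u{\left(Z \right)} = 14 + Z + 2 Z^{2}$ ($u{\left(Z \right)} = \left(\left(Z^{2} + Z^{2}\right) + Z\right) + 14 = \left(2 Z^{2} + Z\right) + 14 = \left(Z + 2 Z^{2}\right) + 14 = 14 + Z + 2 Z^{2}$)
$\left(-294 + u{\left(40 \right)}\right) + z{\left(33 \right)} = \left(-294 + \left(14 + 40 + 2 \cdot 40^{2}\right)\right) - \frac{132}{33} = \left(-294 + \left(14 + 40 + 2 \cdot 1600\right)\right) - 4 = \left(-294 + \left(14 + 40 + 3200\right)\right) - 4 = \left(-294 + 3254\right) - 4 = 2960 - 4 = 2956$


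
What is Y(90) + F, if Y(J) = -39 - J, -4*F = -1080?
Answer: 141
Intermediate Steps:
F = 270 (F = -1/4*(-1080) = 270)
Y(90) + F = (-39 - 1*90) + 270 = (-39 - 90) + 270 = -129 + 270 = 141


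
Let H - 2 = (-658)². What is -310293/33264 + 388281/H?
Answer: -2248713701/266707056 ≈ -8.4314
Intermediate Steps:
H = 432966 (H = 2 + (-658)² = 2 + 432964 = 432966)
-310293/33264 + 388281/H = -310293/33264 + 388281/432966 = -310293*1/33264 + 388281*(1/432966) = -34477/3696 + 129427/144322 = -2248713701/266707056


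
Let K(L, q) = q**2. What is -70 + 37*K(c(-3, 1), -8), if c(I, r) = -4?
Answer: 2298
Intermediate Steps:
-70 + 37*K(c(-3, 1), -8) = -70 + 37*(-8)**2 = -70 + 37*64 = -70 + 2368 = 2298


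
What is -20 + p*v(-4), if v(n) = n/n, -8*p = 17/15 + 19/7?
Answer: -4301/210 ≈ -20.481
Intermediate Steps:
p = -101/210 (p = -(17/15 + 19/7)/8 = -⅛*404/105 = -101/210 ≈ -0.48095)
v(n) = 1
-20 + p*v(-4) = -20 - 101/210*1 = -20 - 101/210 = -4301/210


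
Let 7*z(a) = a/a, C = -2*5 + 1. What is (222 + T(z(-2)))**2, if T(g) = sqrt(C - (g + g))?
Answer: (1554 + I*sqrt(455))**2/49 ≈ 49275.0 + 1353.0*I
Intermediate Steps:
C = -9 (C = -10 + 1 = -9)
z(a) = 1/7 (z(a) = (a/a)/7 = (1/7)*1 = 1/7)
T(g) = sqrt(-9 - 2*g) (T(g) = sqrt(-9 - (g + g)) = sqrt(-9 - 2*g))
(222 + T(z(-2)))**2 = (222 + sqrt(-9 - 2*1/7))**2 = (222 + sqrt(-9 - 2/7))**2 = (222 + sqrt(-65/7))**2 = (222 + I*sqrt(455)/7)**2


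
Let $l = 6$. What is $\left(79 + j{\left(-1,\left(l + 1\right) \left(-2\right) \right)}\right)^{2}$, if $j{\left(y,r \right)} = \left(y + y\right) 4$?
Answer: $5041$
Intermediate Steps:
$j{\left(y,r \right)} = 8 y$ ($j{\left(y,r \right)} = 2 y 4 = 8 y$)
$\left(79 + j{\left(-1,\left(l + 1\right) \left(-2\right) \right)}\right)^{2} = \left(79 + 8 \left(-1\right)\right)^{2} = \left(79 - 8\right)^{2} = 71^{2} = 5041$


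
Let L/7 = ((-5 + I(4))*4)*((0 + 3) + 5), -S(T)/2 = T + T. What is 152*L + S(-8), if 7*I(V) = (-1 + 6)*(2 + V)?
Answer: -24288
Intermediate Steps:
S(T) = -4*T (S(T) = -2*(T + T) = -4*T)
I(V) = 10/7 + 5*V/7 (I(V) = ((-1 + 6)*(2 + V))/7 = (5*(2 + V))/7 = (10 + 5*V)/7 = 10/7 + 5*V/7)
L = -160 (L = 7*(((-5 + (10/7 + (5/7)*4))*4)*((0 + 3) + 5)) = 7*(((-5 + (10/7 + 20/7))*4)*(3 + 5)) = 7*(((-5 + 30/7)*4)*8) = 7*(-5/7*4*8) = 7*(-20/7*8) = 7*(-160/7) = -160)
152*L + S(-8) = 152*(-160) - 4*(-8) = -24320 + 32 = -24288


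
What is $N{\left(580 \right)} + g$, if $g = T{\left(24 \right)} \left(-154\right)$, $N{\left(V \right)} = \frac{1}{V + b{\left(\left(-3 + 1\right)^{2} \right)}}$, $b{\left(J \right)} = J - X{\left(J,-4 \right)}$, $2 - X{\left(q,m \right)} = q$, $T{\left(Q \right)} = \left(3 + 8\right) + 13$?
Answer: $- \frac{2165855}{586} \approx -3696.0$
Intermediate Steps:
$T{\left(Q \right)} = 24$ ($T{\left(Q \right)} = 11 + 13 = 24$)
$X{\left(q,m \right)} = 2 - q$
$b{\left(J \right)} = -2 + 2 J$ ($b{\left(J \right)} = J - \left(2 - J\right) = J + \left(-2 + J\right) = -2 + 2 J$)
$N{\left(V \right)} = \frac{1}{6 + V}$ ($N{\left(V \right)} = \frac{1}{V - \left(2 - 2 \left(-3 + 1\right)^{2}\right)} = \frac{1}{V - \left(2 - 2 \left(-2\right)^{2}\right)} = \frac{1}{V + \left(-2 + 2 \cdot 4\right)} = \frac{1}{V + \left(-2 + 8\right)} = \frac{1}{V + 6} = \frac{1}{6 + V}$)
$g = -3696$ ($g = 24 \left(-154\right) = -3696$)
$N{\left(580 \right)} + g = \frac{1}{6 + 580} - 3696 = \frac{1}{586} - 3696 = - \frac{2165855}{586}$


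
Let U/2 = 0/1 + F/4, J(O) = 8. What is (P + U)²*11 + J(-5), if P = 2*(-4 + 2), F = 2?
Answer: 107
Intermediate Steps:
U = 1 (U = 2*(0/1 + 2/4) = 2*(0*1 + 2*(¼)) = 2*(0 + ½) = 2*(½) = 1)
P = -4 (P = 2*(-2) = -4)
(P + U)²*11 + J(-5) = (-4 + 1)²*11 + 8 = (-3)²*11 + 8 = 9*11 + 8 = 99 + 8 = 107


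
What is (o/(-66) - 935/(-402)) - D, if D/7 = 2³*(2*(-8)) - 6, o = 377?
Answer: 2066431/2211 ≈ 934.61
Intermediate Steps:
D = -938 (D = 7*(2³*(2*(-8)) - 6) = 7*(8*(-16) - 6) = 7*(-128 - 6) = 7*(-134) = -938)
(o/(-66) - 935/(-402)) - D = (377/(-66) - 935/(-402)) - 1*(-938) = (377*(-1/66) - 935*(-1/402)) + 938 = (-377/66 + 935/402) + 938 = -7487/2211 + 938 = 2066431/2211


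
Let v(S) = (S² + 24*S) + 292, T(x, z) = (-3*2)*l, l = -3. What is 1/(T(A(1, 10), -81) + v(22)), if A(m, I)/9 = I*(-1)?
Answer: 1/1322 ≈ 0.00075643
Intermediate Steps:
A(m, I) = -9*I (A(m, I) = 9*(I*(-1)) = 9*(-I) = -9*I)
T(x, z) = 18 (T(x, z) = -3*2*(-3) = -6*(-3) = 18)
v(S) = 292 + S² + 24*S
1/(T(A(1, 10), -81) + v(22)) = 1/(18 + (292 + 22² + 24*22)) = 1/(18 + (292 + 484 + 528)) = 1/(18 + 1304) = 1/1322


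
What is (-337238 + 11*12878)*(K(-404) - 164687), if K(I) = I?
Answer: 32288497780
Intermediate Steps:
(-337238 + 11*12878)*(K(-404) - 164687) = (-337238 + 11*12878)*(-404 - 164687) = (-337238 + 141658)*(-165091) = -195580*(-165091) = 32288497780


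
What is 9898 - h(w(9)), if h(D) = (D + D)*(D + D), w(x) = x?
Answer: 9574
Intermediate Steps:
h(D) = 4*D**2 (h(D) = (2*D)*(2*D) = 4*D**2)
9898 - h(w(9)) = 9898 - 4*9**2 = 9898 - 4*81 = 9898 - 1*324 = 9898 - 324 = 9574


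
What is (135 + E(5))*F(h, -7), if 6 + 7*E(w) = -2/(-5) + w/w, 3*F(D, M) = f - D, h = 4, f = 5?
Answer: 4702/105 ≈ 44.781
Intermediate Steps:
F(D, M) = 5/3 - D/3 (F(D, M) = (5 - D)/3 = 5/3 - D/3)
E(w) = -23/35 (E(w) = -6/7 + (-2/(-5) + w/w)/7 = -6/7 + (-2*(-⅕) + 1)/7 = -6/7 + (⅖ + 1)/7 = -6/7 + (⅐)*(7/5) = -6/7 + ⅕ = -23/35)
(135 + E(5))*F(h, -7) = (135 - 23/35)*(5/3 - ⅓*4) = 4702*(5/3 - 4/3)/35 = (4702/35)*(⅓) = 4702/105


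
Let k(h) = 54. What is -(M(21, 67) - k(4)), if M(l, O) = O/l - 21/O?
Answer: 71930/1407 ≈ 51.123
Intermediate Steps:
M(l, O) = -21/O + O/l
-(M(21, 67) - k(4)) = -((-21/67 + 67/21) - 1*54) = -((-21*1/67 + 67*(1/21)) - 54) = -((-21/67 + 67/21) - 54) = -(4048/1407 - 54) = -1*(-71930/1407) = 71930/1407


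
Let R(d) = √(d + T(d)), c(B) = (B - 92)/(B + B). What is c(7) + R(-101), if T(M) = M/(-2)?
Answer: -85/14 + I*√202/2 ≈ -6.0714 + 7.1063*I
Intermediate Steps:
T(M) = -M/2 (T(M) = M*(-½) = -M/2)
c(B) = (-92 + B)/(2*B) (c(B) = (-92 + B)/((2*B)) = (-92 + B)*(1/(2*B)) = (-92 + B)/(2*B))
R(d) = √2*√d/2 (R(d) = √(d - d/2) = √(d/2) = √2*√d/2)
c(7) + R(-101) = (½)*(-92 + 7)/7 + √2*√(-101)/2 = (½)*(⅐)*(-85) + √2*(I*√101)/2 = -85/14 + I*√202/2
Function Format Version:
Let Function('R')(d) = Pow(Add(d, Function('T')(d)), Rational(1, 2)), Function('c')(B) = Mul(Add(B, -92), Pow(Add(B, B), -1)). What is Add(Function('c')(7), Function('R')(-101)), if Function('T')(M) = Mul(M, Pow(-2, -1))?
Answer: Add(Rational(-85, 14), Mul(Rational(1, 2), I, Pow(202, Rational(1, 2)))) ≈ Add(-6.0714, Mul(7.1063, I))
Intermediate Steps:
Function('T')(M) = Mul(Rational(-1, 2), M) (Function('T')(M) = Mul(M, Rational(-1, 2)) = Mul(Rational(-1, 2), M))
Function('c')(B) = Mul(Rational(1, 2), Pow(B, -1), Add(-92, B)) (Function('c')(B) = Mul(Add(-92, B), Pow(Mul(2, B), -1)) = Mul(Add(-92, B), Mul(Rational(1, 2), Pow(B, -1))) = Mul(Rational(1, 2), Pow(B, -1), Add(-92, B)))
Function('R')(d) = Mul(Rational(1, 2), Pow(2, Rational(1, 2)), Pow(d, Rational(1, 2))) (Function('R')(d) = Pow(Add(d, Mul(Rational(-1, 2), d)), Rational(1, 2)) = Pow(Mul(Rational(1, 2), d), Rational(1, 2)) = Mul(Rational(1, 2), Pow(2, Rational(1, 2)), Pow(d, Rational(1, 2))))
Add(Function('c')(7), Function('R')(-101)) = Add(Mul(Rational(1, 2), Pow(7, -1), Add(-92, 7)), Mul(Rational(1, 2), Pow(2, Rational(1, 2)), Pow(-101, Rational(1, 2)))) = Add(Mul(Rational(1, 2), Rational(1, 7), -85), Mul(Rational(1, 2), Pow(2, Rational(1, 2)), Mul(I, Pow(101, Rational(1, 2))))) = Add(Rational(-85, 14), Mul(Rational(1, 2), I, Pow(202, Rational(1, 2))))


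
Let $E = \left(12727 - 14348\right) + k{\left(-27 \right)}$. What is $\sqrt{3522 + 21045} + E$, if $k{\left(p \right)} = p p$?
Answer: $-892 + \sqrt{24567} \approx -735.26$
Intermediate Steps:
$k{\left(p \right)} = p^{2}$
$E = -892$ ($E = \left(12727 - 14348\right) + \left(-27\right)^{2} = -1621 + 729 = -892$)
$\sqrt{3522 + 21045} + E = \sqrt{3522 + 21045} - 892 = \sqrt{24567} - 892 = -892 + \sqrt{24567}$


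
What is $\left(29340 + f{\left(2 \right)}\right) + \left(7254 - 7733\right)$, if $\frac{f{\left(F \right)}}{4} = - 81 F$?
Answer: $28213$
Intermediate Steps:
$f{\left(F \right)} = - 324 F$ ($f{\left(F \right)} = 4 \left(- 81 F\right) = - 324 F$)
$\left(29340 + f{\left(2 \right)}\right) + \left(7254 - 7733\right) = \left(29340 - 648\right) + \left(7254 - 7733\right) = 28692 - 479 = 28213$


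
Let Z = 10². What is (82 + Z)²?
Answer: 33124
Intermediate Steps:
Z = 100
(82 + Z)² = (82 + 100)² = 182² = 33124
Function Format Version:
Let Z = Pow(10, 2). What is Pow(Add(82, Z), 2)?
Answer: 33124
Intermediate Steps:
Z = 100
Pow(Add(82, Z), 2) = Pow(Add(82, 100), 2) = Pow(182, 2) = 33124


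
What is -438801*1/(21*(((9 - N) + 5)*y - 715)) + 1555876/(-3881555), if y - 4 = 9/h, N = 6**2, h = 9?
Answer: 10159240387/407563275 ≈ 24.927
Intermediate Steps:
N = 36
y = 5 (y = 4 + 9/9 = 4 + 9*(1/9) = 4 + 1 = 5)
-438801*1/(21*(((9 - N) + 5)*y - 715)) + 1555876/(-3881555) = -438801*1/(21*(((9 - 1*36) + 5)*5 - 715)) + 1555876/(-3881555) = -438801*1/(21*(((9 - 36) + 5)*5 - 715)) + 1555876*(-1/3881555) = -438801*1/(21*((-27 + 5)*5 - 715)) - 1555876/3881555 = -438801*1/(21*(-22*5 - 715)) - 1555876/3881555 = -438801*1/(21*(-110 - 715)) - 1555876/3881555 = -438801/((-825*21)) - 1555876/3881555 = -438801/(-17325) - 1555876/3881555 = -438801*(-1/17325) - 1555876/3881555 = 13297/525 - 1555876/3881555 = 10159240387/407563275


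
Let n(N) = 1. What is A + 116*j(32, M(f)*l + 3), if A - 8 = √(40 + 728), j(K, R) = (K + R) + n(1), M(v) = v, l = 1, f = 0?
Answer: 4184 + 16*√3 ≈ 4211.7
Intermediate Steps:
j(K, R) = 1 + K + R (j(K, R) = (K + R) + 1 = 1 + K + R)
A = 8 + 16*√3 (A = 8 + √(40 + 728) = 8 + √768 = 8 + 16*√3 ≈ 35.713)
A + 116*j(32, M(f)*l + 3) = (8 + 16*√3) + 116*(1 + 32 + (0*1 + 3)) = (8 + 16*√3) + 116*(1 + 32 + (0 + 3)) = (8 + 16*√3) + 116*(1 + 32 + 3) = (8 + 16*√3) + 116*36 = (8 + 16*√3) + 4176 = 4184 + 16*√3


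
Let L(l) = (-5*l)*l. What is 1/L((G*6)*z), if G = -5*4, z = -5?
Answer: -1/1800000 ≈ -5.5556e-7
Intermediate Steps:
G = -20
L(l) = -5*l²
1/L((G*6)*z) = 1/(-5*(-20*6*(-5))²) = 1/(-5*(-120*(-5))²) = 1/(-5*600²) = 1/(-5*360000) = 1/(-1800000) = -1/1800000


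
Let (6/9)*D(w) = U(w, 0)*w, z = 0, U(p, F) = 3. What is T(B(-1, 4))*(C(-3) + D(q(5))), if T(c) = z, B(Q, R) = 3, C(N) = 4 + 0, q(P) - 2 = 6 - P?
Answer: 0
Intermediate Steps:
q(P) = 8 - P (q(P) = 2 + (6 - P) = 8 - P)
C(N) = 4
T(c) = 0
D(w) = 9*w/2 (D(w) = 3*(3*w)/2 = 9*w/2)
T(B(-1, 4))*(C(-3) + D(q(5))) = 0*(4 + 9*(8 - 1*5)/2) = 0*(4 + 9*(8 - 5)/2) = 0*(4 + (9/2)*3) = 0*(4 + 27/2) = 0*(35/2) = 0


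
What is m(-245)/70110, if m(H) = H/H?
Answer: 1/70110 ≈ 1.4263e-5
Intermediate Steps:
m(H) = 1
m(-245)/70110 = 1/70110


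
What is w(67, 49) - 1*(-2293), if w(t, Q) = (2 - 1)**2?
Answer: 2294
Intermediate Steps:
w(t, Q) = 1 (w(t, Q) = 1**2 = 1)
w(67, 49) - 1*(-2293) = 1 - 1*(-2293) = 1 + 2293 = 2294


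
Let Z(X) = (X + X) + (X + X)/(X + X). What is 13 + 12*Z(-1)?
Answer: 1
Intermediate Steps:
Z(X) = 1 + 2*X (Z(X) = 2*X + (2*X)/((2*X)) = 2*X + (2*X)*(1/(2*X)) = 2*X + 1 = 1 + 2*X)
13 + 12*Z(-1) = 13 + 12*(1 + 2*(-1)) = 13 + 12*(1 - 2) = 13 + 12*(-1) = 13 - 12 = 1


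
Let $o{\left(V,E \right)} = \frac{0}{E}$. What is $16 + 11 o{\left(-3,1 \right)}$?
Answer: $16$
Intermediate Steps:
$o{\left(V,E \right)} = 0$
$16 + 11 o{\left(-3,1 \right)} = 16 + 11 \cdot 0 = 16 + 0 = 16$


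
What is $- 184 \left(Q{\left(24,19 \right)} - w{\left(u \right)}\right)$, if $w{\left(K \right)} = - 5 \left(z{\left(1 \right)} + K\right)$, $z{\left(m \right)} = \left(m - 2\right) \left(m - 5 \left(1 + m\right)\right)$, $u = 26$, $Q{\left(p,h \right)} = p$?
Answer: $-36616$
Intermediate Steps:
$z{\left(m \right)} = \left(-5 - 4 m\right) \left(-2 + m\right)$ ($z{\left(m \right)} = \left(-2 + m\right) \left(m - \left(5 + 5 m\right)\right) = \left(-2 + m\right) \left(-5 - 4 m\right) = \left(-5 - 4 m\right) \left(-2 + m\right)$)
$w{\left(K \right)} = -45 - 5 K$ ($w{\left(K \right)} = - 5 \left(\left(10 - 4 \cdot 1^{2} + 3 \cdot 1\right) + K\right) = - 5 \left(\left(10 - 4 + 3\right) + K\right) = - 5 \left(9 + K\right) = -45 - 5 K$)
$- 184 \left(Q{\left(24,19 \right)} - w{\left(u \right)}\right) = - 184 \left(24 - \left(-45 - 130\right)\right) = - 184 \left(24 - -175\right) = - 184 \left(24 + 175\right) = \left(-184\right) 199 = -36616$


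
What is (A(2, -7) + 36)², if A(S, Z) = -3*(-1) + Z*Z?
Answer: 7744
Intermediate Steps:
A(S, Z) = 3 + Z²
(A(2, -7) + 36)² = ((3 + (-7)²) + 36)² = ((3 + 49) + 36)² = (52 + 36)² = 88² = 7744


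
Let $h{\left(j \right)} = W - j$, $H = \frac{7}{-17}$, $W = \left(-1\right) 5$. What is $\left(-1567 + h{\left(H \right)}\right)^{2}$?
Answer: $\frac{713798089}{289} \approx 2.4699 \cdot 10^{6}$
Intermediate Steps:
$W = -5$
$H = - \frac{7}{17}$ ($H = 7 \left(- \frac{1}{17}\right) = - \frac{7}{17} \approx -0.41176$)
$h{\left(j \right)} = -5 - j$
$\left(-1567 + h{\left(H \right)}\right)^{2} = \left(-1567 - \frac{78}{17}\right)^{2} = \left(- \frac{26717}{17}\right)^{2} = \frac{713798089}{289}$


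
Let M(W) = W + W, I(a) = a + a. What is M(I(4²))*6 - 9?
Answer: 375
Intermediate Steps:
I(a) = 2*a
M(W) = 2*W
M(I(4²))*6 - 9 = (2*(2*4²))*6 - 9 = (2*(2*16))*6 - 9 = (2*32)*6 - 9 = 64*6 - 9 = 384 - 9 = 375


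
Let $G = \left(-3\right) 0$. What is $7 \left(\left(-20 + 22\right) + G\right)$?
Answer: $14$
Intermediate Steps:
$G = 0$
$7 \left(\left(-20 + 22\right) + G\right) = 7 \left(\left(-20 + 22\right) + 0\right) = 7 \left(2 + 0\right) = 7 \cdot 2 = 14$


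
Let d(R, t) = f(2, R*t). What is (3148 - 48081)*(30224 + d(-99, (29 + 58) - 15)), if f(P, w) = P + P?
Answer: -1358234724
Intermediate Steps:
f(P, w) = 2*P
d(R, t) = 4 (d(R, t) = 2*2 = 4)
(3148 - 48081)*(30224 + d(-99, (29 + 58) - 15)) = (3148 - 48081)*(30224 + 4) = -44933*30228 = -1358234724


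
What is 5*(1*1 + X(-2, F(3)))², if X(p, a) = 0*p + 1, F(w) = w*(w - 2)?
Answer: 20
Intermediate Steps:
F(w) = w*(-2 + w)
X(p, a) = 1 (X(p, a) = 0 + 1 = 1)
5*(1*1 + X(-2, F(3)))² = 5*(1*1 + 1)² = 5*(1 + 1)² = 5*2² = 5*4 = 20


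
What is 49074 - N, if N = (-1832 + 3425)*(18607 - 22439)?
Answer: 6153450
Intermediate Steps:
N = -6104376 (N = 1593*(-3832) = -6104376)
49074 - N = 49074 - 1*(-6104376) = 49074 + 6104376 = 6153450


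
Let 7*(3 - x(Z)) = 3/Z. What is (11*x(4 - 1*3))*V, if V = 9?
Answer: 1782/7 ≈ 254.57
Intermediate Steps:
x(Z) = 3 - 3/(7*Z)
(11*x(4 - 1*3))*V = (11*(3 - 3/(7*(4 - 1*3))))*9 = (11*(3 - 3/(7*(4 - 3))))*9 = (11*(3 - 3/7/1))*9 = (11*(3 - 3/7*1))*9 = (11*(3 - 3/7))*9 = (11*(18/7))*9 = (198/7)*9 = 1782/7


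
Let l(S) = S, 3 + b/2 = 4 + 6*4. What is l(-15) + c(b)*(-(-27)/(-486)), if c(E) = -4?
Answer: -133/9 ≈ -14.778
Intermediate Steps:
b = 50 (b = -6 + 2*(4 + 6*4) = -6 + 2*(4 + 24) = -6 + 2*28 = -6 + 56 = 50)
l(-15) + c(b)*(-(-27)/(-486)) = -15 - (-4)*(-27/(-486)) = -15 - (-4)*(-27*(-1/486)) = -15 - (-4)/18 = -15 - 4*(-1/18) = -15 + 2/9 = -133/9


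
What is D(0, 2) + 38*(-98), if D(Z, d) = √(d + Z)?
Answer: -3724 + √2 ≈ -3722.6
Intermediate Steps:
D(Z, d) = √(Z + d)
D(0, 2) + 38*(-98) = √(0 + 2) + 38*(-98) = √2 - 3724 = -3724 + √2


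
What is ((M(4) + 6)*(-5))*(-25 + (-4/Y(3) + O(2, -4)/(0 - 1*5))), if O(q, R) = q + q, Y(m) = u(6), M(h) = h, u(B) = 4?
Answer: 1340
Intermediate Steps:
Y(m) = 4
O(q, R) = 2*q
((M(4) + 6)*(-5))*(-25 + (-4/Y(3) + O(2, -4)/(0 - 1*5))) = ((4 + 6)*(-5))*(-25 + (-4/4 + (2*2)/(0 - 1*5))) = (10*(-5))*(-25 + (-4*¼ + 4/(0 - 5))) = -50*(-25 + (-1 + 4/(-5))) = -50*(-25 + (-1 + 4*(-⅕))) = -50*(-25 + (-1 - ⅘)) = -50*(-25 - 9/5) = -50*(-134/5) = 1340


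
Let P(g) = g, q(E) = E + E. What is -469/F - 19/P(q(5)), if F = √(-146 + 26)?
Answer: -19/10 + 469*I*√30/60 ≈ -1.9 + 42.814*I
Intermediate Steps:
q(E) = 2*E
F = 2*I*√30 (F = √(-120) = 2*I*√30 ≈ 10.954*I)
-469/F - 19/P(q(5)) = -469*(-I*√30/60) - 19/(2*5) = -(-469)*I*√30/60 - 19/10 = 469*I*√30/60 - 19*⅒ = 469*I*√30/60 - 19/10 = -19/10 + 469*I*√30/60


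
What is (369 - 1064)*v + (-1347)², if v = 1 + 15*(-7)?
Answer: 1886689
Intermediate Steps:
v = -104 (v = 1 - 105 = -104)
(369 - 1064)*v + (-1347)² = (369 - 1064)*(-104) + (-1347)² = -695*(-104) + 1814409 = 72280 + 1814409 = 1886689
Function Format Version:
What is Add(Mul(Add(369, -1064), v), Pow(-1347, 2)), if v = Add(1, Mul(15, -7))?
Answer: 1886689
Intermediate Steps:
v = -104 (v = Add(1, -105) = -104)
Add(Mul(Add(369, -1064), v), Pow(-1347, 2)) = Add(Mul(Add(369, -1064), -104), Pow(-1347, 2)) = Add(Mul(-695, -104), 1814409) = Add(72280, 1814409) = 1886689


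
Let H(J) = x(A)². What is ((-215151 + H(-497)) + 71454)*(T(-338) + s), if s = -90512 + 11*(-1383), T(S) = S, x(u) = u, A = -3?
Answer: 15239980344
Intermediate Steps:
H(J) = 9 (H(J) = (-3)² = 9)
s = -105725 (s = -90512 - 15213 = -105725)
((-215151 + H(-497)) + 71454)*(T(-338) + s) = ((-215151 + 9) + 71454)*(-338 - 105725) = (-215142 + 71454)*(-106063) = -143688*(-106063) = 15239980344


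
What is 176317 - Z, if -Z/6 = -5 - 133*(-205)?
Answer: 339877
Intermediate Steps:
Z = -163560 (Z = -6*(-5 - 133*(-205)) = -6*(-5 + 27265) = -6*27260 = -163560)
176317 - Z = 176317 - 1*(-163560) = 176317 + 163560 = 339877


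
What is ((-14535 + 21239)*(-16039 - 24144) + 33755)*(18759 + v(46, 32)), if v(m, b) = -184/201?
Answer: -338520702564625/67 ≈ -5.0526e+12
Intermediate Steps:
v(m, b) = -184/201 (v(m, b) = -184*1/201 = -184/201)
((-14535 + 21239)*(-16039 - 24144) + 33755)*(18759 + v(46, 32)) = ((-14535 + 21239)*(-16039 - 24144) + 33755)*(18759 - 184/201) = (6704*(-40183) + 33755)*(3770375/201) = (-269386832 + 33755)*(3770375/201) = -269353077*3770375/201 = -338520702564625/67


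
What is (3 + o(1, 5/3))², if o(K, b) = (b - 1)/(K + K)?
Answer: 100/9 ≈ 11.111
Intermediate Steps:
o(K, b) = (-1 + b)/(2*K) (o(K, b) = (-1 + b)/((2*K)) = (-1 + b)*(1/(2*K)) = (-1 + b)/(2*K))
(3 + o(1, 5/3))² = (3 + (½)*(-1 + 5/3)/1)² = (3 + (½)*1*(-1 + 5*(⅓)))² = (3 + (½)*1*(-1 + 5/3))² = (3 + (½)*1*(⅔))² = (3 + ⅓)² = (10/3)² = 100/9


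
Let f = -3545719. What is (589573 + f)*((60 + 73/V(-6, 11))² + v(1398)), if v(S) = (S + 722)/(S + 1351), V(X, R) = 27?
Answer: -7765661511325742/668007 ≈ -1.1625e+10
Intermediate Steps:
v(S) = (722 + S)/(1351 + S)
(589573 + f)*((60 + 73/V(-6, 11))² + v(1398)) = (589573 - 3545719)*((60 + 73/27)² + (722 + 1398)/(1351 + 1398)) = -2956146*((60 + 73*(1/27))² + 2120/2749) = -2956146*((60 + 73/27)² + (1/2749)*2120) = -2956146*((1693/27)² + 2120/2749) = -2956146*(2866249/729 + 2120/2749) = -2956146*7880863981/2004021 = -7765661511325742/668007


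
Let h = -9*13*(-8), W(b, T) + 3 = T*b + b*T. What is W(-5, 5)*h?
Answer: -49608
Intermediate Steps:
W(b, T) = -3 + 2*T*b (W(b, T) = -3 + (T*b + b*T) = -3 + (T*b + T*b) = -3 + 2*T*b)
h = 936 (h = -117*(-8) = 936)
W(-5, 5)*h = (-3 + 2*5*(-5))*936 = (-3 - 50)*936 = -53*936 = -49608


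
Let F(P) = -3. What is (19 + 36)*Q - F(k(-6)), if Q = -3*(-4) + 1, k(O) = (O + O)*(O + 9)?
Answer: 718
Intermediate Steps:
k(O) = 2*O*(9 + O) (k(O) = (2*O)*(9 + O) = 2*O*(9 + O))
Q = 13 (Q = 12 + 1 = 13)
(19 + 36)*Q - F(k(-6)) = (19 + 36)*13 - 1*(-3) = 55*13 + 3 = 715 + 3 = 718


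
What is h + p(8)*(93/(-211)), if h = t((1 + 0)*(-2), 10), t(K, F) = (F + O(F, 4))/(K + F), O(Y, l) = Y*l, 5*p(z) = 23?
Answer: 17819/4220 ≈ 4.2225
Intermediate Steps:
p(z) = 23/5 (p(z) = (⅕)*23 = 23/5)
t(K, F) = 5*F/(F + K) (t(K, F) = (F + F*4)/(K + F) = (F + 4*F)/(F + K) = (5*F)/(F + K) = 5*F/(F + K))
h = 25/4 (h = 5*10/(10 + (1 + 0)*(-2)) = 5*10/(10 + 1*(-2)) = 5*10/(10 - 2) = 5*10/8 = 5*10*(⅛) = 25/4 ≈ 6.2500)
h + p(8)*(93/(-211)) = 25/4 + 23*(93/(-211))/5 = 25/4 + 23*(93*(-1/211))/5 = 25/4 + (23/5)*(-93/211) = 25/4 - 2139/1055 = 17819/4220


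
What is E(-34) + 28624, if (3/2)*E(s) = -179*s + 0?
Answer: 98044/3 ≈ 32681.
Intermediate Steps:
E(s) = -358*s/3 (E(s) = 2*(-179*s + 0)/3 = 2*(-179*s)/3 = -358*s/3)
E(-34) + 28624 = -358/3*(-34) + 28624 = 12172/3 + 28624 = 98044/3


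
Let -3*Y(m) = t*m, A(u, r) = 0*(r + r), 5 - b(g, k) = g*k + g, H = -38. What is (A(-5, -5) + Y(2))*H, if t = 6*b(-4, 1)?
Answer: 1976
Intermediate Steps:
b(g, k) = 5 - g - g*k (b(g, k) = 5 - (g*k + g) = 5 - (g + g*k) = 5 + (-g - g*k) = 5 - g - g*k)
A(u, r) = 0 (A(u, r) = 0*(2*r) = 0)
t = 78 (t = 6*(5 - 1*(-4) - 1*(-4)*1) = 6*(5 + 4 + 4) = 6*13 = 78)
Y(m) = -26*m
(A(-5, -5) + Y(2))*H = (0 - 26*2)*(-38) = (0 - 52)*(-38) = -52*(-38) = 1976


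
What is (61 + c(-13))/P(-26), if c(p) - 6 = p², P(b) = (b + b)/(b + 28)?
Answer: -118/13 ≈ -9.0769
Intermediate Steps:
P(b) = 2*b/(28 + b) (P(b) = (2*b)/(28 + b) = 2*b/(28 + b))
c(p) = 6 + p²
(61 + c(-13))/P(-26) = (61 + (6 + (-13)²))/((2*(-26)/(28 - 26))) = (61 + (6 + 169))/((2*(-26)/2)) = (61 + 175)/((2*(-26)*(½))) = 236/(-26) = 236*(-1/26) = -118/13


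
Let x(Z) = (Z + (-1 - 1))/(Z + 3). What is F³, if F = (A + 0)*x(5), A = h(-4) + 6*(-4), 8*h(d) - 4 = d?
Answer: -729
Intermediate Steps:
h(d) = ½ + d/8
x(Z) = (-2 + Z)/(3 + Z) (x(Z) = (Z - 2)/(3 + Z) = (-2 + Z)/(3 + Z))
A = -24 (A = (½ + (⅛)*(-4)) + 6*(-4) = (½ - ½) - 24 = 0 - 24 = -24)
F = -9 (F = (-24 + 0)*((-2 + 5)/(3 + 5)) = -24*3/8 = -9)
F³ = (-9)³ = -729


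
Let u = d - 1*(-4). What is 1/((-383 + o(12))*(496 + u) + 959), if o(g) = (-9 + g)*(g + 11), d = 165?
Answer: -1/207851 ≈ -4.8111e-6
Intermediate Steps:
o(g) = (-9 + g)*(11 + g)
u = 169 (u = 165 - 1*(-4) = 165 + 4 = 169)
1/((-383 + o(12))*(496 + u) + 959) = 1/((-383 + (-99 + 12**2 + 2*12))*(496 + 169) + 959) = 1/((-383 + (-99 + 144 + 24))*665 + 959) = 1/((-383 + 69)*665 + 959) = 1/(-314*665 + 959) = 1/(-208810 + 959) = 1/(-207851) = -1/207851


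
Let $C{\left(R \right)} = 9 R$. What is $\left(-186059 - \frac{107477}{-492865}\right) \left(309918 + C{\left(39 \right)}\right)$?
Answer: $- \frac{28452244883739102}{492865} \approx -5.7728 \cdot 10^{10}$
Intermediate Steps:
$\left(-186059 - \frac{107477}{-492865}\right) \left(309918 + C{\left(39 \right)}\right) = \left(-186059 - \frac{107477}{-492865}\right) \left(309918 + 9 \cdot 39\right) = \left(-186059 - - \frac{107477}{492865}\right) \left(309918 + 351\right) = \left(-186059 + \frac{107477}{492865}\right) 310269 = \left(- \frac{91701861558}{492865}\right) 310269 = - \frac{28452244883739102}{492865}$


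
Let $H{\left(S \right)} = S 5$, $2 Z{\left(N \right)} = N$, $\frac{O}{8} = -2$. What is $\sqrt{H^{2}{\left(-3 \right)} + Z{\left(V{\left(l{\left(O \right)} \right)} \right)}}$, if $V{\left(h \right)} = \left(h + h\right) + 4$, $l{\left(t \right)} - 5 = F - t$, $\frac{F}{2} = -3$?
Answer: $11 \sqrt{2} \approx 15.556$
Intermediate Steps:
$F = -6$ ($F = 2 \left(-3\right) = -6$)
$O = -16$ ($O = 8 \left(-2\right) = -16$)
$l{\left(t \right)} = -1 - t$ ($l{\left(t \right)} = 5 - \left(6 + t\right) = -1 - t$)
$V{\left(h \right)} = 4 + 2 h$ ($V{\left(h \right)} = 2 h + 4 = 4 + 2 h$)
$Z{\left(N \right)} = \frac{N}{2}$
$H{\left(S \right)} = 5 S$
$\sqrt{H^{2}{\left(-3 \right)} + Z{\left(V{\left(l{\left(O \right)} \right)} \right)}} = \sqrt{\left(5 \left(-3\right)\right)^{2} + \frac{4 + 2 \left(-1 - -16\right)}{2}} = \sqrt{\left(-15\right)^{2} + \frac{4 + 2 \left(-1 + 16\right)}{2}} = \sqrt{225 + \frac{4 + 2 \cdot 15}{2}} = \sqrt{225 + \frac{4 + 30}{2}} = \sqrt{225 + \frac{1}{2} \cdot 34} = \sqrt{225 + 17} = \sqrt{242} = 11 \sqrt{2}$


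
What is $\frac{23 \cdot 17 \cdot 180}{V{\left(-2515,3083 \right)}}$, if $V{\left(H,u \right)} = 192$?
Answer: $\frac{5865}{16} \approx 366.56$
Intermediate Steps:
$\frac{23 \cdot 17 \cdot 180}{V{\left(-2515,3083 \right)}} = \frac{23 \cdot 17 \cdot 180}{192} = 391 \cdot 180 \cdot \frac{1}{192} = 70380 \cdot \frac{1}{192} = \frac{5865}{16}$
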